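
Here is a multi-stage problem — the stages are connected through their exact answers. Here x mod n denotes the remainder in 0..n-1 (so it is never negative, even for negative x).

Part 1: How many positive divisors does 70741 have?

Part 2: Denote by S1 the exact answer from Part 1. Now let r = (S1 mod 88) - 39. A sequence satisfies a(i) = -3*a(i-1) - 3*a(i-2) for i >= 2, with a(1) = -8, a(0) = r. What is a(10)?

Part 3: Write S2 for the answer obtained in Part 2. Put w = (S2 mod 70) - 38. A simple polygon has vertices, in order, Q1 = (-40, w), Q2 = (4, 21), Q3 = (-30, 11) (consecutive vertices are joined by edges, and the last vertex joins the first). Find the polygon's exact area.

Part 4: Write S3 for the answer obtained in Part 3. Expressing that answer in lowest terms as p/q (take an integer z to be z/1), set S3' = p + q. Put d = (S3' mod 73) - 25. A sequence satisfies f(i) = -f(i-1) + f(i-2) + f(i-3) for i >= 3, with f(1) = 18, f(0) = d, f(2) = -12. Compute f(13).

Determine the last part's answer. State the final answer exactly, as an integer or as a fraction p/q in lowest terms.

264

Part 1: 70741 = 11 * 59 * 109; number of divisors = (1+1) * (1+1) * (1+1) = 8; answer 8
Part 2: S1 = 8; r = -31; a(2) = -3*(-8) - 3*(-31) = 117; iterating: a(2)=117, a(3)=-327, a(4)=630, a(5)=-909, a(6)=837, a(7)=216, a(8)=-3159, a(9)=8829, a(10)=-17010; answer -17010
Part 3: S2 = -17010; w = -38; cross terms: (-40*21 - 4*-38)=-688, (4*11 - -30*21)=674, (-30*-38 - -40*11)=1580; twice the area = |1566| = 1566; area = 783; answer 783
Part 4: S3 = 783; threaded value p + q = 784; d = 29; f(3) = -1*(-12) + 1*(18) + 1*(29) = 59; iterating: f(3)=59, f(4)=-53, f(5)=100, f(6)=-94, f(7)=141, f(8)=-135, f(9)=182, f(10)=-176, f(11)=223, f(12)=-217, f(13)=264; answer 264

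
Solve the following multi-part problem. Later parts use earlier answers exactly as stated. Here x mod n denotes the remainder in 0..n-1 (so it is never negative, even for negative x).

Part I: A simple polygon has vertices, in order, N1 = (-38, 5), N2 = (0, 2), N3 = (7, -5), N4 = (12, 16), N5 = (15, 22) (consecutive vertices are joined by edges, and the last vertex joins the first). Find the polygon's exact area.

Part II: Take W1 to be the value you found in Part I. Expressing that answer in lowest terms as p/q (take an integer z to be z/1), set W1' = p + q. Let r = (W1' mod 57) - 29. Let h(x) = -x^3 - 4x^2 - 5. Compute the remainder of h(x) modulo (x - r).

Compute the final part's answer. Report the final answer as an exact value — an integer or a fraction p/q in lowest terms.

Part I: cross terms: (-38*2 - 0*5)=-76, (0*-5 - 7*2)=-14, (7*16 - 12*-5)=172, (12*22 - 15*16)=24, (15*5 - -38*22)=911; twice the area = |1017| = 1017; area = 1017/2; answer 1017/2
Part II: W1 = 1017/2; threaded value p + q = 1019; r = 21; remainder = value at the root: -1*(21)^3 - 4*(21)^2 - 5 = (-9261) + (-1764) + (-5) = -11030; answer -11030

-11030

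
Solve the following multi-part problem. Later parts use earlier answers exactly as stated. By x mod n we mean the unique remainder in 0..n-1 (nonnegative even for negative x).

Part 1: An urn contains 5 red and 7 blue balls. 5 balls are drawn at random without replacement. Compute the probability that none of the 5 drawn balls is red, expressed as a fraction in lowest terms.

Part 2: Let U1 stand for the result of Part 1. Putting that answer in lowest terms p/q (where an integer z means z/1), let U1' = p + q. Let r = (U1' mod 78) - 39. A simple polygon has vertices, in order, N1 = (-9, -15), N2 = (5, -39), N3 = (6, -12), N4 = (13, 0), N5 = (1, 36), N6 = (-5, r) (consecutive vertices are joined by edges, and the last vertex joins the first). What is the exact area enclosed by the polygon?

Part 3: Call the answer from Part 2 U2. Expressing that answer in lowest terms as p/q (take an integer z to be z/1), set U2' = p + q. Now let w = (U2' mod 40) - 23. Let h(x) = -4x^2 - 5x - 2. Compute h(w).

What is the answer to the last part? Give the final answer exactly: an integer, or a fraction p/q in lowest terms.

-8

Part 1: total draws C(12,5) = 792; favorable C(7,5) = 21; P = 7/264; answer 7/264
Part 2: U1 = 7/264; threaded value p + q = 271; r = -2; cross terms: (-9*-39 - 5*-15)=426, (5*-12 - 6*-39)=174, (6*0 - 13*-12)=156, (13*36 - 1*0)=468, (1*-2 - -5*36)=178, (-5*-15 - -9*-2)=57; twice the area = |1459| = 1459; area = 1459/2; answer 1459/2
Part 3: U2 = 1459/2; threaded value p + q = 1461; w = -2; -4*(-2)^2 - 5*(-2)^1 - 2 = (-16) + (10) + (-2) = -8; answer -8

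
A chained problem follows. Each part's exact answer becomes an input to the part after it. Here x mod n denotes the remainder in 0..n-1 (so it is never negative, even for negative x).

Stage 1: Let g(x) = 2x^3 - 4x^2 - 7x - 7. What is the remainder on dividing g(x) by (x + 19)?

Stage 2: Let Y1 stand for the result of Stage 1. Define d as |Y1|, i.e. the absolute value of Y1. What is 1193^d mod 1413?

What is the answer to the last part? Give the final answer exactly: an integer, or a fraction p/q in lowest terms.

Stage 1: remainder = value at the root: 2*(-19)^3 - 4*(-19)^2 - 7*(-19)^1 - 7 = (-13718) + (-1444) + (133) + (-7) = -15036; answer -15036
Stage 2: Y1 = -15036; d = 15036; squarings mod 1413: 1193^1=1193, 1193^2=358, 1193^4=994, 1193^8=349, 1193^16=283, 1193^32=961, 1193^64=832, 1193^128=1267, 1193^256=121, 1193^512=511, 1193^1024=1129, 1193^2048=115, 1193^4096=508, 1193^8192=898; 1193^15036 = 1193^4 * 1193^8 * 1193^16 * 1193^32 * 1193^128 * 1193^512 * 1193^2048 * 1193^4096 * 1193^8192 = 487 (mod 1413); answer 487

487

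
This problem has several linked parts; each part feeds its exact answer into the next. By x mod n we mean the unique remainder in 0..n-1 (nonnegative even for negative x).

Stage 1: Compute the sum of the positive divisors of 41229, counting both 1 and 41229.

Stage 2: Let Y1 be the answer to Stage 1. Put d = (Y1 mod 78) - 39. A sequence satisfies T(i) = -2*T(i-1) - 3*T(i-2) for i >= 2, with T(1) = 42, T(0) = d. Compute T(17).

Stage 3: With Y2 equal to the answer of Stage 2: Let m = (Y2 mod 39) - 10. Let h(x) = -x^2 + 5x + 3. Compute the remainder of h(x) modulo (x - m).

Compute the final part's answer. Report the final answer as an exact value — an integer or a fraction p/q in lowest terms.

-297

Stage 1: 41229 = 3^4 * 509; sigma = (1 + 3 + 9 + 27 + 81) * (1 + 509) = 121 * 510 = 61710; answer 61710
Stage 2: Y1 = 61710; d = -27; T(2) = -2*(42) - 3*(-27) = -3; iterating: T(2)=-3, T(3)=-120, T(4)=249, T(5)=-138, T(6)=-471, T(7)=1356, T(8)=-1299, T(9)=-1470, T(10)=6837, T(11)=-9264, T(12)=-1983, T(13)=31758, T(14)=-57567, T(15)=19860, T(16)=132981, T(17)=-325542; answer -325542
Stage 3: Y2 = -325542; m = 20; remainder = value at the root: -1*(20)^2 + 5*(20)^1 + 3 = (-400) + (100) + (3) = -297; answer -297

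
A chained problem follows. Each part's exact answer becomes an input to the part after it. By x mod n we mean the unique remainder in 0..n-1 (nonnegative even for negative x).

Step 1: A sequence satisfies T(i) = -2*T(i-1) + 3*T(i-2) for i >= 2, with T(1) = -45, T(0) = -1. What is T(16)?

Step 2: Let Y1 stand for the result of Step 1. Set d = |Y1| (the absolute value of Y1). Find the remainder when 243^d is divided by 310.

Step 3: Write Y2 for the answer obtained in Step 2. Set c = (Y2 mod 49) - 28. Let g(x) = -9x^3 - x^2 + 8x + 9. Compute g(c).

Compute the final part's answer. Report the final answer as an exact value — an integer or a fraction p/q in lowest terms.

Step 1: T(2) = -2*(-45) + 3*(-1) = 87; iterating: T(2)=87, T(3)=-309, T(4)=879, T(5)=-2685, T(6)=8007, T(7)=-24069, T(8)=72159, T(9)=-216525, T(10)=649527, T(11)=-1948629, T(12)=5845839, T(13)=-17537565, T(14)=52612647, T(15)=-157837989, T(16)=473513919; answer 473513919
Step 2: Y1 = 473513919; d = 473513919; squarings mod 310: 243^1=243, 243^2=149, 243^4=191, 243^8=211, 243^16=191, 243^32=211, 243^64=191, 243^128=211, 243^256=191, 243^512=211, 243^1024=191, 243^2048=211, 243^4096=191, 243^8192=211, 243^16384=191, 243^32768=211, 243^65536=191, 243^131072=211, 243^262144=191, 243^524288=211, 243^1048576=191, 243^2097152=211, 243^4194304=191, 243^8388608=211, 243^16777216=191, 243^33554432=211, 243^67108864=191, 243^134217728=211, 243^268435456=191; 243^473513919 = 243^1 * 243^2 * 243^4 * 243^8 * 243^16 * 243^32 * 243^128 * 243^256 * 243^512 * 243^1024 * 243^2048 * 243^4096 * 243^8192 * 243^65536 * 243^524288 * 243^1048576 * 243^2097152 * 243^67108864 * 243^134217728 * 243^268435456 = 247 (mod 310); answer 247
Step 3: Y2 = 247; c = -26; -9*(-26)^3 - 1*(-26)^2 + 8*(-26)^1 + 9 = (158184) + (-676) + (-208) + (9) = 157309; answer 157309

157309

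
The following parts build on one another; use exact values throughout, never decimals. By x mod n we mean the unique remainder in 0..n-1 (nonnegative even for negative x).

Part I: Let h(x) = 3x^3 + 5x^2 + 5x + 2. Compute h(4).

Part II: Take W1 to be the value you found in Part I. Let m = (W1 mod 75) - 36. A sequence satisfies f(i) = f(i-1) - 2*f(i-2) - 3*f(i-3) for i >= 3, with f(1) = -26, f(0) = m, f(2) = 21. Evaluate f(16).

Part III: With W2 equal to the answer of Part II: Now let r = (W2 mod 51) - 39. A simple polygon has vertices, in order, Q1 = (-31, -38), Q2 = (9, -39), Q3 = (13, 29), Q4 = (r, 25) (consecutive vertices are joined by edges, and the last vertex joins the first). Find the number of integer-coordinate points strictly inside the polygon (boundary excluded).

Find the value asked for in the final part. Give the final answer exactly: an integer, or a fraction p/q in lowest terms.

2032

Part I: 3*(4)^3 + 5*(4)^2 + 5*(4)^1 + 2 = (192) + (80) + (20) + (2) = 294; answer 294
Part II: W1 = 294; m = 33; f(3) = 1*(21) - 2*(-26) - 3*(33) = -26; iterating: f(3)=-26, f(4)=10, f(5)=-1, f(6)=57, f(7)=29, f(8)=-82, f(9)=-311, f(10)=-234, f(11)=634, f(12)=2035, f(13)=1469, f(14)=-4503, f(15)=-13546, f(16)=-8947; answer -8947
Part III: W2 = -8947; r = -10; cross terms: (-31*-39 - 9*-38)=1551, (9*29 - 13*-39)=768, (13*25 - -10*29)=615, (-10*-38 - -31*25)=1155; twice the area = |4089| = 4089; area = 4089/2; boundary points = 1 + 4 + 1 + 21 = 27; strictly interior points = area - boundary/2 + 1 = 2032; answer 2032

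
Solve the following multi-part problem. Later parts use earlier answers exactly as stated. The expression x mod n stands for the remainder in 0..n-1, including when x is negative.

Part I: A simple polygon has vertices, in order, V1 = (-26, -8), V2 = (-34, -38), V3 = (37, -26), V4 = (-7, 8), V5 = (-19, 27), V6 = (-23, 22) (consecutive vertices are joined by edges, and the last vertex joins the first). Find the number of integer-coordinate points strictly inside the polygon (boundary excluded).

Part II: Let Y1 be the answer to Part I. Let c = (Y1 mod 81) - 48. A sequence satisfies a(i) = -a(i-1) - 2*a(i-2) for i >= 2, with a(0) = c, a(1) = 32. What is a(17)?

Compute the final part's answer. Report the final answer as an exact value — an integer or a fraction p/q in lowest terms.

13322

Part I: cross terms: (-26*-38 - -34*-8)=716, (-34*-26 - 37*-38)=2290, (37*8 - -7*-26)=114, (-7*27 - -19*8)=-37, (-19*22 - -23*27)=203, (-23*-8 - -26*22)=756; twice the area = |4042| = 4042; area = 2021; boundary points = 2 + 1 + 2 + 1 + 1 + 3 = 10; strictly interior points = area - boundary/2 + 1 = 2017; answer 2017
Part II: Y1 = 2017; c = 25; a(2) = -1*(32) - 2*(25) = -82; iterating: a(2)=-82, a(3)=18, a(4)=146, a(5)=-182, a(6)=-110, a(7)=474, a(8)=-254, a(9)=-694, a(10)=1202, a(11)=186, a(12)=-2590, a(13)=2218, a(14)=2962, a(15)=-7398, a(16)=1474, a(17)=13322; answer 13322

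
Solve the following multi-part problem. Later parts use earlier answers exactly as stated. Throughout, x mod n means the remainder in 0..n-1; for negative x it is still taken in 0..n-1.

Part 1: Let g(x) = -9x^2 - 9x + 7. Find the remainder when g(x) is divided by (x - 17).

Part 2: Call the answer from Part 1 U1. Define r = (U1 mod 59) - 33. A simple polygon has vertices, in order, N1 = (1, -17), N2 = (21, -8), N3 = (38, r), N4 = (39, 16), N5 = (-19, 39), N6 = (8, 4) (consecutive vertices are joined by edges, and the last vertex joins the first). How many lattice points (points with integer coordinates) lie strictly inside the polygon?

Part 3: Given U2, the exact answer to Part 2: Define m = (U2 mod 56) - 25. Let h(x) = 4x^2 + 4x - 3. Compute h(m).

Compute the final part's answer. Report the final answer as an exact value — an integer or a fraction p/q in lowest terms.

Part 1: remainder = value at the root: -9*(17)^2 - 9*(17)^1 + 7 = (-2601) + (-153) + (7) = -2747; answer -2747
Part 2: U1 = -2747; r = -7; cross terms: (1*-8 - 21*-17)=349, (21*-7 - 38*-8)=157, (38*16 - 39*-7)=881, (39*39 - -19*16)=1825, (-19*4 - 8*39)=-388, (8*-17 - 1*4)=-140; twice the area = |2684| = 2684; area = 1342; boundary points = 1 + 1 + 1 + 1 + 1 + 7 = 12; strictly interior points = area - boundary/2 + 1 = 1337; answer 1337
Part 3: U2 = 1337; m = 24; 4*(24)^2 + 4*(24)^1 - 3 = (2304) + (96) + (-3) = 2397; answer 2397

2397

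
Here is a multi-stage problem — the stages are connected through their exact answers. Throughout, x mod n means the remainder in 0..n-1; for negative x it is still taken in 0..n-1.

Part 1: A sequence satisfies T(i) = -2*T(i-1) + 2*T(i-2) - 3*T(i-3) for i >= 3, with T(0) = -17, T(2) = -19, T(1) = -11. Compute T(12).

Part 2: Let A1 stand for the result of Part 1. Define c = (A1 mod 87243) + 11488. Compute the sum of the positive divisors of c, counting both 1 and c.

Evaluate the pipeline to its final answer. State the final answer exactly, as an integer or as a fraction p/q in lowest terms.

56784

Part 1: T(3) = -2*(-19) + 2*(-11) - 3*(-17) = 67; iterating: T(3)=67, T(4)=-139, T(5)=469, T(6)=-1417, T(7)=4189, T(8)=-12619, T(9)=37867, T(10)=-113539, T(11)=340669, T(12)=-1022017; answer -1022017
Part 2: A1 = -1022017; c = 36387; 36387 = 3^2 * 13 * 311; sigma = (1 + 3 + 9) * (1 + 13) * (1 + 311) = 13 * 14 * 312 = 56784; answer 56784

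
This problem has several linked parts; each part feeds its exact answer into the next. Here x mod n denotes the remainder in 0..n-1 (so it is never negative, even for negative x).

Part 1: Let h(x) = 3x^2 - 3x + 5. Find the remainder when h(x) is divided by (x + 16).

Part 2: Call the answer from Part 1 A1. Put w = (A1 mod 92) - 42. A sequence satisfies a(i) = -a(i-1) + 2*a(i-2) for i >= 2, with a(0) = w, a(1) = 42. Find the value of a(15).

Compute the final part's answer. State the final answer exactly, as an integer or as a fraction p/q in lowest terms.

Part 1: remainder = value at the root: 3*(-16)^2 - 3*(-16)^1 + 5 = (768) + (48) + (5) = 821; answer 821
Part 2: A1 = 821; w = 43; a(2) = -1*(42) + 2*(43) = 44; iterating: a(2)=44, a(3)=40, a(4)=48, a(5)=32, a(6)=64, a(7)=0, a(8)=128, a(9)=-128, a(10)=384, a(11)=-640, a(12)=1408, a(13)=-2688, a(14)=5504, a(15)=-10880; answer -10880

-10880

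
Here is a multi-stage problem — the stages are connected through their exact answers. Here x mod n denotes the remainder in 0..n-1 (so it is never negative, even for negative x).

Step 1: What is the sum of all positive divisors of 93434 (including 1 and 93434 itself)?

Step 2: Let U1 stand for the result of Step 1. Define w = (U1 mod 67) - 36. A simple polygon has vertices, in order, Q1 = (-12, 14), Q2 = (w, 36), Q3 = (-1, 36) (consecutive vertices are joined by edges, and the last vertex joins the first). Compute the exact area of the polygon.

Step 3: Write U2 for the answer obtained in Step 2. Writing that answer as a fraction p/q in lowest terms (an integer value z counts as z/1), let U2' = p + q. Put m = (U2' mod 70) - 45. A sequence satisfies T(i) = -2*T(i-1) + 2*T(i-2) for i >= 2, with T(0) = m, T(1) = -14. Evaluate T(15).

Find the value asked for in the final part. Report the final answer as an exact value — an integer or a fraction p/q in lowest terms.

-16487424

Step 1: 93434 = 2 * 11 * 31 * 137; sigma = (1 + 2) * (1 + 11) * (1 + 31) * (1 + 137) = 3 * 12 * 32 * 138 = 158976; answer 158976
Step 2: U1 = 158976; w = 16; cross terms: (-12*36 - 16*14)=-656, (16*36 - -1*36)=612, (-1*14 - -12*36)=418; twice the area = |374| = 374; area = 187; answer 187
Step 3: U2 = 187; threaded value p + q = 188; m = 3; T(2) = -2*(-14) + 2*(3) = 34; iterating: T(2)=34, T(3)=-96, T(4)=260, T(5)=-712, T(6)=1944, T(7)=-5312, T(8)=14512, T(9)=-39648, T(10)=108320, T(11)=-295936, T(12)=808512, T(13)=-2208896, T(14)=6034816, T(15)=-16487424; answer -16487424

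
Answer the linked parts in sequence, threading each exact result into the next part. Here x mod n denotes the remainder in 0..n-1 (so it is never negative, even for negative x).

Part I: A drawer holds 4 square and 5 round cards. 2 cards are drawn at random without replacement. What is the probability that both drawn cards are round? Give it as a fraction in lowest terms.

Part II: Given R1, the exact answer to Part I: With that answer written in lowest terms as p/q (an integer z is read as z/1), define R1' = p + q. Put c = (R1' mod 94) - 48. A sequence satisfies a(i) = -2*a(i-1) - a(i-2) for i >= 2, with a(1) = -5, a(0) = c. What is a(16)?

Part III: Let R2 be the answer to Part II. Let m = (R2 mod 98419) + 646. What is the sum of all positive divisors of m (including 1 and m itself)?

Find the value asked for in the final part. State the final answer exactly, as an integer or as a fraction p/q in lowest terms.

1472

Part I: total draws C(9,2) = 36; favorable C(5,2) = 10; P = 5/18; answer 5/18
Part II: R1 = 5/18; threaded value p + q = 23; c = -25; a(2) = -2*(-5) - 1*(-25) = 35; iterating: a(2)=35, a(3)=-65, a(4)=95, a(5)=-125, a(6)=155, a(7)=-185, a(8)=215, a(9)=-245, a(10)=275, a(11)=-305, a(12)=335, a(13)=-365, a(14)=395, a(15)=-425, a(16)=455; answer 455
Part III: R2 = 455; m = 1101; 1101 = 3 * 367; sigma = (1 + 3) * (1 + 367) = 4 * 368 = 1472; answer 1472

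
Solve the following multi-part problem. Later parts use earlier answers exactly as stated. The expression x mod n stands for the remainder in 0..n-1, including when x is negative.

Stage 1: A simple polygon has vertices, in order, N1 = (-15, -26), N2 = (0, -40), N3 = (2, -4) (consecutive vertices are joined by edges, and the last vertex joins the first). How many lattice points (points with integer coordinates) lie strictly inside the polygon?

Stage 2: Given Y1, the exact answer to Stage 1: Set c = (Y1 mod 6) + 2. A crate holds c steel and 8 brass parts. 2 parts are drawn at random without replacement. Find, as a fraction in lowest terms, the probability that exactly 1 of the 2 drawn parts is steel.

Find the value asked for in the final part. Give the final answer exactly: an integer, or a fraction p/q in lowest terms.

24/55

Stage 1: cross terms: (-15*-40 - 0*-26)=600, (0*-4 - 2*-40)=80, (2*-26 - -15*-4)=-112; twice the area = |568| = 568; area = 284; boundary points = 1 + 2 + 1 = 4; strictly interior points = area - boundary/2 + 1 = 283; answer 283
Stage 2: Y1 = 283; c = 3; total draws C(11,2) = 55; favorable C(3,1)*C(8,1) = 24; P = 24/55; answer 24/55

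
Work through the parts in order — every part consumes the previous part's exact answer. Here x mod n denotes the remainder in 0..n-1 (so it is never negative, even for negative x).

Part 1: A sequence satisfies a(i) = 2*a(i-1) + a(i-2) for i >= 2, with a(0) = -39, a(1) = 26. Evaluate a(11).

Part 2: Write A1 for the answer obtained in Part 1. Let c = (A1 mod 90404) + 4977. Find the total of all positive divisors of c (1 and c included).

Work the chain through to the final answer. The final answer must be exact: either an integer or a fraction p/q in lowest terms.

Part 1: a(2) = 2*(26) + 1*(-39) = 13; iterating: a(2)=13, a(3)=52, a(4)=117, a(5)=286, a(6)=689, a(7)=1664, a(8)=4017, a(9)=9698, a(10)=23413, a(11)=56524; answer 56524
Part 2: A1 = 56524; c = 61501; 61501 = 11 * 5591; sigma = (1 + 11) * (1 + 5591) = 12 * 5592 = 67104; answer 67104

67104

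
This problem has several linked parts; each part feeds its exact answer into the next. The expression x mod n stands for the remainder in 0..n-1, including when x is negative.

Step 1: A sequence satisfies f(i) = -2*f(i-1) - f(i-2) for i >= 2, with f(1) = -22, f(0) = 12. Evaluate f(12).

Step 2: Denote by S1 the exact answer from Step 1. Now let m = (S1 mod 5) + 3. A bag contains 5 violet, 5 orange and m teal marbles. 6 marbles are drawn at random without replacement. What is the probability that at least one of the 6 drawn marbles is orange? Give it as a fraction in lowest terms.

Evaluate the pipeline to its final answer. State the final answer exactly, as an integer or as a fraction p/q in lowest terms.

Step 1: f(2) = -2*(-22) - 1*(12) = 32; iterating: f(2)=32, f(3)=-42, f(4)=52, f(5)=-62, f(6)=72, f(7)=-82, f(8)=92, f(9)=-102, f(10)=112, f(11)=-122, f(12)=132; answer 132
Step 2: S1 = 132; m = 5; total draws C(15,6) = 5005; complement C(10,6) = 210; favorable 5005 - 210 = 4795; P = 137/143; answer 137/143

137/143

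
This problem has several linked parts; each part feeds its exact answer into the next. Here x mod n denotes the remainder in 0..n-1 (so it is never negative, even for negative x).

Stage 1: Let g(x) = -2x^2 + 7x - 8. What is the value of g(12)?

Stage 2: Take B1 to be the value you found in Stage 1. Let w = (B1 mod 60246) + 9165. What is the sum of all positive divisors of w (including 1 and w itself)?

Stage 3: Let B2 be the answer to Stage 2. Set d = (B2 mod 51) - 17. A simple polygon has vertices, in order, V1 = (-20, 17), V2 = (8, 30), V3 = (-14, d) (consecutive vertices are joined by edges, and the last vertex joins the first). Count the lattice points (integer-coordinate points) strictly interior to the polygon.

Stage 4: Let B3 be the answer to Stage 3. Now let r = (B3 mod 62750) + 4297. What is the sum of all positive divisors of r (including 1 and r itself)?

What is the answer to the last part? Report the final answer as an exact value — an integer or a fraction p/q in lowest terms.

Stage 1: -2*(12)^2 + 7*(12)^1 - 8 = (-288) + (84) + (-8) = -212; answer -212
Stage 2: B1 = -212; w = 69199; 69199 = 13 * 5323; sigma = (1 + 13) * (1 + 5323) = 14 * 5324 = 74536; answer 74536
Stage 3: B2 = 74536; d = 8; cross terms: (-20*30 - 8*17)=-736, (8*8 - -14*30)=484, (-14*17 - -20*8)=-78; twice the area = |-330| = 330; area = 165; boundary points = 1 + 22 + 3 = 26; strictly interior points = area - boundary/2 + 1 = 153; answer 153
Stage 4: B3 = 153; r = 4450; 4450 = 2 * 5^2 * 89; sigma = (1 + 2) * (1 + 5 + 25) * (1 + 89) = 3 * 31 * 90 = 8370; answer 8370

8370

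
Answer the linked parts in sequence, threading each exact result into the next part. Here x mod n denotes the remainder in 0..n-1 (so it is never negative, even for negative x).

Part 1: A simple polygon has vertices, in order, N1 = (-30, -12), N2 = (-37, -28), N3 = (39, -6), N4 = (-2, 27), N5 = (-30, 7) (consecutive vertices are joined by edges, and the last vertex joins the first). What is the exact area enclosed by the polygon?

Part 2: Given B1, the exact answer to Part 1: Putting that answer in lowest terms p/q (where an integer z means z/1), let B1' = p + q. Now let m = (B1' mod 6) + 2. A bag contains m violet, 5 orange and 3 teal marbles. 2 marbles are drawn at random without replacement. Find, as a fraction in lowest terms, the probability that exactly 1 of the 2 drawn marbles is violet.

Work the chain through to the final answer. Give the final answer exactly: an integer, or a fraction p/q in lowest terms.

Part 1: cross terms: (-30*-28 - -37*-12)=396, (-37*-6 - 39*-28)=1314, (39*27 - -2*-6)=1041, (-2*7 - -30*27)=796, (-30*-12 - -30*7)=570; twice the area = |4117| = 4117; area = 4117/2; answer 4117/2
Part 2: B1 = 4117/2; threaded value p + q = 4119; m = 5; total draws C(13,2) = 78; favorable C(5,1)*C(8,1) = 40; P = 20/39; answer 20/39

20/39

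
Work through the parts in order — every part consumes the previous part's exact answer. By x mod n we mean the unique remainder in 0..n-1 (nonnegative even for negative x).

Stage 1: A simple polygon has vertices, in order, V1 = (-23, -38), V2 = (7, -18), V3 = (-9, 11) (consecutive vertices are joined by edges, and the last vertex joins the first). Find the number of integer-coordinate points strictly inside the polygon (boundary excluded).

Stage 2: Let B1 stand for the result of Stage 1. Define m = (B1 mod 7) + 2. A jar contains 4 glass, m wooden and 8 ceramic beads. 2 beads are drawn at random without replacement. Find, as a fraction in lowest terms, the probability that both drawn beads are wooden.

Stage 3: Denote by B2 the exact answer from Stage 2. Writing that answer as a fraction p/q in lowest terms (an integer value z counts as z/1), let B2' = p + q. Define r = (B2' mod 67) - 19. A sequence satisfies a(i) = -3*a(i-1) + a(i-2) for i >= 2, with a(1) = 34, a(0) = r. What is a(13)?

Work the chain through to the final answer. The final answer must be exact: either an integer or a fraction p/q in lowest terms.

Stage 1: cross terms: (-23*-18 - 7*-38)=680, (7*11 - -9*-18)=-85, (-9*-38 - -23*11)=595; twice the area = |1190| = 1190; area = 595; boundary points = 10 + 1 + 7 = 18; strictly interior points = area - boundary/2 + 1 = 587; answer 587
Stage 2: B1 = 587; m = 8; total draws C(20,2) = 190; favorable C(8,2) = 28; P = 14/95; answer 14/95
Stage 3: B2 = 14/95; threaded value p + q = 109; r = 23; a(2) = -3*(34) + 1*(23) = -79; iterating: a(2)=-79, a(3)=271, a(4)=-892, a(5)=2947, a(6)=-9733, a(7)=32146, a(8)=-106171, a(9)=350659, a(10)=-1158148, a(11)=3825103, a(12)=-12633457, a(13)=41725474; answer 41725474

41725474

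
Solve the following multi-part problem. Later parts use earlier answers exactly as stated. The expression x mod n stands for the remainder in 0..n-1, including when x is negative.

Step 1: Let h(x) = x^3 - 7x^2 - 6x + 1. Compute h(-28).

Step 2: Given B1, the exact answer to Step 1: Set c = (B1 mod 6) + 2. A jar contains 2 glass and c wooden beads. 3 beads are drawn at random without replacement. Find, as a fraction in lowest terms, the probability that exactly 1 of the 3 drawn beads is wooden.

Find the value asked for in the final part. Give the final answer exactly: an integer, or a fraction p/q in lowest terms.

Step 1: 1*(-28)^3 - 7*(-28)^2 - 6*(-28)^1 + 1 = (-21952) + (-5488) + (168) + (1) = -27271; answer -27271
Step 2: B1 = -27271; c = 7; total draws C(9,3) = 84; favorable C(7,1)*C(2,2) = 7; P = 1/12; answer 1/12

1/12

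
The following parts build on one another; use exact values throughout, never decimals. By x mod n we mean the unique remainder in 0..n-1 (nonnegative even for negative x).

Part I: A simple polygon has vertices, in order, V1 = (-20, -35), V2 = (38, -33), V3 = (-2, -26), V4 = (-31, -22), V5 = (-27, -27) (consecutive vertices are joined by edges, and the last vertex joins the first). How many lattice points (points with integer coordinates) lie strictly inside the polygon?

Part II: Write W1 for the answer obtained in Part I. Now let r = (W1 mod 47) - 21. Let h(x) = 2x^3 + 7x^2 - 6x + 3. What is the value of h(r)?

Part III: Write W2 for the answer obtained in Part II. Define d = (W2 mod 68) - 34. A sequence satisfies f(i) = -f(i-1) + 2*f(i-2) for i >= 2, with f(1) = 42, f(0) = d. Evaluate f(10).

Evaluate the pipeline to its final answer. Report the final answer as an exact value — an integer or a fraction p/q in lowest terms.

Part I: cross terms: (-20*-33 - 38*-35)=1990, (38*-26 - -2*-33)=-1054, (-2*-22 - -31*-26)=-762, (-31*-27 - -27*-22)=243, (-27*-35 - -20*-27)=405; twice the area = |822| = 822; area = 411; boundary points = 2 + 1 + 1 + 1 + 1 = 6; strictly interior points = area - boundary/2 + 1 = 409; answer 409
Part II: W1 = 409; r = 12; 2*(12)^3 + 7*(12)^2 - 6*(12)^1 + 3 = (3456) + (1008) + (-72) + (3) = 4395; answer 4395
Part III: W2 = 4395; d = 9; f(2) = -1*(42) + 2*(9) = -24; iterating: f(2)=-24, f(3)=108, f(4)=-156, f(5)=372, f(6)=-684, f(7)=1428, f(8)=-2796, f(9)=5652, f(10)=-11244; answer -11244

-11244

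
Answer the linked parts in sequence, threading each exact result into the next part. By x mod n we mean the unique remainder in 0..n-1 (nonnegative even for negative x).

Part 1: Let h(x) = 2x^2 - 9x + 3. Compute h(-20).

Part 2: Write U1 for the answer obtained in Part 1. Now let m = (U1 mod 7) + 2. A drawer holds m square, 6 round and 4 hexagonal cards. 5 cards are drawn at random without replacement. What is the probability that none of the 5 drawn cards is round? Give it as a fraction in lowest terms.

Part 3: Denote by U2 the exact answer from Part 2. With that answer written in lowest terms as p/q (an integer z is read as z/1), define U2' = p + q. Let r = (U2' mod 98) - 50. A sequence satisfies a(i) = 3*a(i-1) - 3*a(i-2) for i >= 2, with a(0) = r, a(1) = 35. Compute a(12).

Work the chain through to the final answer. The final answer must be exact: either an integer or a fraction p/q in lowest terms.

Part 1: 2*(-20)^2 - 9*(-20)^1 + 3 = (800) + (180) + (3) = 983; answer 983
Part 2: U1 = 983; m = 5; total draws C(15,5) = 3003; favorable C(9,5) = 126; P = 6/143; answer 6/143
Part 3: U2 = 6/143; threaded value p + q = 149; r = 1; a(2) = 3*(35) - 3*(1) = 102; iterating: a(2)=102, a(3)=201, a(4)=297, a(5)=288, a(6)=-27, a(7)=-945, a(8)=-2754, a(9)=-5427, a(10)=-8019, a(11)=-7776, a(12)=729; answer 729

729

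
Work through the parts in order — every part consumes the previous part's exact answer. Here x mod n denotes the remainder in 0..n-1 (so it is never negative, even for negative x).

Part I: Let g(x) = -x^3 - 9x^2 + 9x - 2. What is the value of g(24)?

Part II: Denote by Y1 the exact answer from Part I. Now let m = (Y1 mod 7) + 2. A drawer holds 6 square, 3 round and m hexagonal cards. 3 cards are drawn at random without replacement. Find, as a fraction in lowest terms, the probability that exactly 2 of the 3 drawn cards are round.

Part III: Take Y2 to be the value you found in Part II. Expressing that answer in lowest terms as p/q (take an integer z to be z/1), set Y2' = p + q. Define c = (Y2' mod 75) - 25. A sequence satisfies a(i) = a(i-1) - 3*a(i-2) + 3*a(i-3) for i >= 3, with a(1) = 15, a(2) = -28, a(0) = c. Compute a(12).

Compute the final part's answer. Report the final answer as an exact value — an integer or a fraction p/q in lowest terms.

4547

Part I: -1*(24)^3 - 9*(24)^2 + 9*(24)^1 - 2 = (-13824) + (-5184) + (216) + (-2) = -18794; answer -18794
Part II: Y1 = -18794; m = 3; total draws C(12,3) = 220; favorable C(3,2)*C(9,1) = 27; P = 27/220; answer 27/220
Part III: Y2 = 27/220; threaded value p + q = 247; c = -3; a(3) = 1*(-28) - 3*(15) + 3*(-3) = -82; iterating: a(3)=-82, a(4)=47, a(5)=209, a(6)=-178, a(7)=-664, a(8)=497, a(9)=1955, a(10)=-1528, a(11)=-5902, a(12)=4547; answer 4547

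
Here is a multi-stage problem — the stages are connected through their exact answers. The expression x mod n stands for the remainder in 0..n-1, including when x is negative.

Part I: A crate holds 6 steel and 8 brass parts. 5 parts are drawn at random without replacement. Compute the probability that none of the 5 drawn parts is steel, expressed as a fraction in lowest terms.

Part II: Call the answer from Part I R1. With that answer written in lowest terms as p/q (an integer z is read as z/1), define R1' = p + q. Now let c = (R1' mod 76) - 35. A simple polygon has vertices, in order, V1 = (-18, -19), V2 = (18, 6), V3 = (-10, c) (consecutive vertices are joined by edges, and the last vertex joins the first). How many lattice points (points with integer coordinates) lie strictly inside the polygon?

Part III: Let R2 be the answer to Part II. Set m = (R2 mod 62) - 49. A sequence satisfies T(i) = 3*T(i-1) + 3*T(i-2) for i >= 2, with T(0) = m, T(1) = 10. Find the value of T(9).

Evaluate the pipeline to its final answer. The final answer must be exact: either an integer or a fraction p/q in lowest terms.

Part I: total draws C(14,5) = 2002; favorable C(8,5) = 56; P = 4/143; answer 4/143
Part II: R1 = 4/143; threaded value p + q = 147; c = 36; cross terms: (-18*6 - 18*-19)=234, (18*36 - -10*6)=708, (-10*-19 - -18*36)=838; twice the area = |1780| = 1780; area = 890; boundary points = 1 + 2 + 1 = 4; strictly interior points = area - boundary/2 + 1 = 889; answer 889
Part III: R2 = 889; m = -28; T(2) = 3*(10) + 3*(-28) = -54; iterating: T(2)=-54, T(3)=-132, T(4)=-558, T(5)=-2070, T(6)=-7884, T(7)=-29862, T(8)=-113238, T(9)=-429300; answer -429300

-429300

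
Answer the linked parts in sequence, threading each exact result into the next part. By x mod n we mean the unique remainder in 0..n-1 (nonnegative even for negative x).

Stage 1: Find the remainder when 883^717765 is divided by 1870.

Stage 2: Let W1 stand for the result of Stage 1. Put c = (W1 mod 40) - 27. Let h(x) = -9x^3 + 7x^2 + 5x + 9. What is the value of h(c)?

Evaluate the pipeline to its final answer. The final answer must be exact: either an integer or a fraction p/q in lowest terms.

128337

Stage 1: squarings mod 1870: 883^1=883, 883^2=1769, 883^4=851, 883^8=511, 883^16=1191, 883^32=1021, 883^64=851, 883^128=511, 883^256=1191, 883^512=1021, 883^1024=851, 883^2048=511, 883^4096=1191, 883^8192=1021, 883^16384=851, 883^32768=511, 883^65536=1191, 883^131072=1021, 883^262144=851, 883^524288=511; 883^717765 = 883^1 * 883^4 * 883^64 * 883^128 * 883^256 * 883^512 * 883^4096 * 883^8192 * 883^16384 * 883^32768 * 883^131072 * 883^524288 = 1563 (mod 1870); answer 1563
Stage 2: W1 = 1563; c = -24; -9*(-24)^3 + 7*(-24)^2 + 5*(-24)^1 + 9 = (124416) + (4032) + (-120) + (9) = 128337; answer 128337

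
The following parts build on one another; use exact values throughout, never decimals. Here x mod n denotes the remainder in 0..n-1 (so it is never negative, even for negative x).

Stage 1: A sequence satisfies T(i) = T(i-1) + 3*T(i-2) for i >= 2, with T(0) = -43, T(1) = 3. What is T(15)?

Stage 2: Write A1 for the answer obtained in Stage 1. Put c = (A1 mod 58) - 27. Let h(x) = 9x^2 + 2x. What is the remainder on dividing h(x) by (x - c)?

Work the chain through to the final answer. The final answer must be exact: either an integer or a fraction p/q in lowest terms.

3640

Stage 1: T(2) = 1*(3) + 3*(-43) = -126; iterating: T(2)=-126, T(3)=-117, T(4)=-495, T(5)=-846, T(6)=-2331, T(7)=-4869, T(8)=-11862, T(9)=-26469, T(10)=-62055, T(11)=-141462, T(12)=-327627, T(13)=-752013, T(14)=-1734894, T(15)=-3990933; answer -3990933
Stage 2: A1 = -3990933; c = 20; remainder = value at the root: 9*(20)^2 + 2*(20)^1 = (3600) + (40) = 3640; answer 3640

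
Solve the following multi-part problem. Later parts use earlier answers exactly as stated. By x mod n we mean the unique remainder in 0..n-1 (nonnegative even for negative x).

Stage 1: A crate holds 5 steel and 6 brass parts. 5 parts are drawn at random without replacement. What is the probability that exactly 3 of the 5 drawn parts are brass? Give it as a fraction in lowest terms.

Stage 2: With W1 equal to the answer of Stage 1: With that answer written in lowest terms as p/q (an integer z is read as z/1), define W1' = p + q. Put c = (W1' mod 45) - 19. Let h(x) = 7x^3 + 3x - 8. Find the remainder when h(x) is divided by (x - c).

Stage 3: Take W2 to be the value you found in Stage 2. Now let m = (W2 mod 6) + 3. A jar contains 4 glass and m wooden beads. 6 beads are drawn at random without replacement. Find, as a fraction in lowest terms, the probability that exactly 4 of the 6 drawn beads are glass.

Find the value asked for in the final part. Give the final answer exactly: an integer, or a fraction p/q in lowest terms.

1/22

Stage 1: total draws C(11,5) = 462; favorable C(6,3)*C(5,2) = 200; P = 100/231; answer 100/231
Stage 2: W1 = 100/231; threaded value p + q = 331; c = -3; remainder = value at the root: 7*(-3)^3 + 3*(-3)^1 - 8 = (-189) + (-9) + (-8) = -206; answer -206
Stage 3: W2 = -206; m = 7; total draws C(11,6) = 462; favorable C(4,4)*C(7,2) = 21; P = 1/22; answer 1/22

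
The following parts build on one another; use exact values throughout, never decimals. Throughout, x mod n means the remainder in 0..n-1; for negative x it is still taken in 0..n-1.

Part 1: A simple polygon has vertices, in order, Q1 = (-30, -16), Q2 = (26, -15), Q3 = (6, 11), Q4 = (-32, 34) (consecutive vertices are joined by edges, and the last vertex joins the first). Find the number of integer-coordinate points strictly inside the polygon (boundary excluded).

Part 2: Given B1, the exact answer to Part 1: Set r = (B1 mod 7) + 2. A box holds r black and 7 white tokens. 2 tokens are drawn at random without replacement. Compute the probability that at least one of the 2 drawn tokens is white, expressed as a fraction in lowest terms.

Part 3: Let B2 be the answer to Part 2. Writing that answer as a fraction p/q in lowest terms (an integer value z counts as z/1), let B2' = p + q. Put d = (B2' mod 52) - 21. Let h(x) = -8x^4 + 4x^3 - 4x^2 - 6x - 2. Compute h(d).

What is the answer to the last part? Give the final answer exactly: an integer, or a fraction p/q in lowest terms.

-3588366

Part 1: cross terms: (-30*-15 - 26*-16)=866, (26*11 - 6*-15)=376, (6*34 - -32*11)=556, (-32*-16 - -30*34)=1532; twice the area = |3330| = 3330; area = 1665; boundary points = 1 + 2 + 1 + 2 = 6; strictly interior points = area - boundary/2 + 1 = 1663; answer 1663
Part 2: B1 = 1663; r = 6; total draws C(13,2) = 78; complement C(6,2) = 15; favorable 78 - 15 = 63; P = 21/26; answer 21/26
Part 3: B2 = 21/26; threaded value p + q = 47; d = 26; -8*(26)^4 + 4*(26)^3 - 4*(26)^2 - 6*(26)^1 - 2 = (-3655808) + (70304) + (-2704) + (-156) + (-2) = -3588366; answer -3588366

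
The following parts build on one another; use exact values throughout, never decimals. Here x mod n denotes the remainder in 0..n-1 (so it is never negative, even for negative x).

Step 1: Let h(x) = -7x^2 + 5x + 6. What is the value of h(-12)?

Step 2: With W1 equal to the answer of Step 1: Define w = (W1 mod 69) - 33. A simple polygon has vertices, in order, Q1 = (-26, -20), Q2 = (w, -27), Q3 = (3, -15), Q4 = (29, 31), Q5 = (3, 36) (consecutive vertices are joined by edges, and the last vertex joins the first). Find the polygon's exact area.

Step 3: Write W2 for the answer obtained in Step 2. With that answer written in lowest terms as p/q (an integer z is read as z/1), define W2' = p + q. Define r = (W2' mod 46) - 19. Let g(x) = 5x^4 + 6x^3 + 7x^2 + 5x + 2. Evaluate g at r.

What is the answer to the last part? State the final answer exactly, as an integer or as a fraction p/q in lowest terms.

Step 1: -7*(-12)^2 + 5*(-12)^1 + 6 = (-1008) + (-60) + (6) = -1062; answer -1062
Step 2: W1 = -1062; w = 9; cross terms: (-26*-27 - 9*-20)=882, (9*-15 - 3*-27)=-54, (3*31 - 29*-15)=528, (29*36 - 3*31)=951, (3*-20 - -26*36)=876; twice the area = |3183| = 3183; area = 3183/2; answer 3183/2
Step 3: W2 = 3183/2; threaded value p + q = 3185; r = -8; 5*(-8)^4 + 6*(-8)^3 + 7*(-8)^2 + 5*(-8)^1 + 2 = (20480) + (-3072) + (448) + (-40) + (2) = 17818; answer 17818

17818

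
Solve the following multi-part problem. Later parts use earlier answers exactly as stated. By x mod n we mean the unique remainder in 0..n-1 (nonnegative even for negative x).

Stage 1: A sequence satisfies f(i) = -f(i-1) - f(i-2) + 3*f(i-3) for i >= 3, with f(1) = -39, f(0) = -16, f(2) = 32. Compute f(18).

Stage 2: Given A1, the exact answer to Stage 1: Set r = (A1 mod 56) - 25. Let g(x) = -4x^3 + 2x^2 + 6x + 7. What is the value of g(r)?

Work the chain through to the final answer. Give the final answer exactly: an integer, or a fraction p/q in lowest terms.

-12953

Stage 1: f(3) = -1*(32) - 1*(-39) + 3*(-16) = -41; iterating: f(3)=-41, f(4)=-108, f(5)=245, f(6)=-260, f(7)=-309, f(8)=1304, f(9)=-1775, f(10)=-456, f(11)=6143, f(12)=-11012, f(13)=3501, f(14)=25940, f(15)=-62477, f(16)=47040, f(17)=93257, f(18)=-327728; answer -327728
Stage 2: A1 = -327728; r = 15; -4*(15)^3 + 2*(15)^2 + 6*(15)^1 + 7 = (-13500) + (450) + (90) + (7) = -12953; answer -12953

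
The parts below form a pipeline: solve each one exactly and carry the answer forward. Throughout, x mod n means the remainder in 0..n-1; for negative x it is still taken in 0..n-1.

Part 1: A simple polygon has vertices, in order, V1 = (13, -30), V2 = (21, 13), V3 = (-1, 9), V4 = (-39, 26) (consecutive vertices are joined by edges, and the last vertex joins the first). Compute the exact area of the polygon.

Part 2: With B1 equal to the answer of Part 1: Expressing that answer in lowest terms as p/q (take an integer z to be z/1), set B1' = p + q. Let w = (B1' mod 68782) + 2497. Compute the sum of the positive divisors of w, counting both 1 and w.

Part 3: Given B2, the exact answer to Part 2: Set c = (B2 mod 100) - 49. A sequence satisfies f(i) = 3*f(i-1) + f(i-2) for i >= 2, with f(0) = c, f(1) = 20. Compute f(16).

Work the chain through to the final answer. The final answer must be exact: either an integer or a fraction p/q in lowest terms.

590161310

Part 1: cross terms: (13*13 - 21*-30)=799, (21*9 - -1*13)=202, (-1*26 - -39*9)=325, (-39*-30 - 13*26)=832; twice the area = |2158| = 2158; area = 1079; answer 1079
Part 2: B1 = 1079; threaded value p + q = 1080; w = 3577; 3577 = 7^2 * 73; sigma = (1 + 7 + 49) * (1 + 73) = 57 * 74 = 4218; answer 4218
Part 3: B2 = 4218; c = -31; f(2) = 3*(20) + 1*(-31) = 29; iterating: f(2)=29, f(3)=107, f(4)=350, f(5)=1157, f(6)=3821, f(7)=12620, f(8)=41681, f(9)=137663, f(10)=454670, f(11)=1501673, f(12)=4959689, f(13)=16380740, f(14)=54101909, f(15)=178686467, f(16)=590161310; answer 590161310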